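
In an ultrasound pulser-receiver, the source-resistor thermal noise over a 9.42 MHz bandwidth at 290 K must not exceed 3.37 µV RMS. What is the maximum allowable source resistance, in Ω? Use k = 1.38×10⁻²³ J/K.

Johnson–Nyquist: V_n = √(4kTRB) ⇒ R = V_n² / (4kTB)
4kTB = 4 × 1.38×10⁻²³ × 290 × 9.42×10⁶ = 1.51×10⁻¹³
R = (3.37×10⁻⁶)² / 1.51×10⁻¹³ = 7.53×10¹ Ω = 75.3 Ω

75.3 Ω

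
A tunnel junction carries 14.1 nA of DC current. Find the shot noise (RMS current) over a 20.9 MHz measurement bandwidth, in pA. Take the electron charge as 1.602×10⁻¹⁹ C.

I_n = √(2qI·B)
2qI·B = 2 × 1.602×10⁻¹⁹ × 1.41×10⁻⁸ × 2.09×10⁷ = 9.44×10⁻²⁰ A²
I_n = √(9.44×10⁻²⁰) = 3.07×10⁻¹⁰ A = 307 pA

307 pA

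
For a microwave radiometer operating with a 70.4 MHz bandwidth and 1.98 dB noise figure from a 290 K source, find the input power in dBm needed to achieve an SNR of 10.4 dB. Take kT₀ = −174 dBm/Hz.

−83.1 dBm

Sensitivity = −174 + 10 log₁₀(B) + NF + SNR_min
= −174 + 78.48 + 1.98 + 10.4
= −83.14 dBm → −83.1 dBm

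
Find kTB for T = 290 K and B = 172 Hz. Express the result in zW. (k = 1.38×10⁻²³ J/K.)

688 zW

P_n = kTB = 1.38×10⁻²³ × 290 × 1.72×10² = 6.88×10⁻¹⁹ W = 688 zW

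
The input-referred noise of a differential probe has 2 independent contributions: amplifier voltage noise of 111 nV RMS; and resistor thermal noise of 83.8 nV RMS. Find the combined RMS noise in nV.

Uncorrelated sources add in power (mean-square): V_tot = √(ΣV_i²)
V_tot = √[(1.11×10⁻⁷)² + (8.38×10⁻⁸)²] = 1.39×10⁻⁷ V = 139 nV

139 nV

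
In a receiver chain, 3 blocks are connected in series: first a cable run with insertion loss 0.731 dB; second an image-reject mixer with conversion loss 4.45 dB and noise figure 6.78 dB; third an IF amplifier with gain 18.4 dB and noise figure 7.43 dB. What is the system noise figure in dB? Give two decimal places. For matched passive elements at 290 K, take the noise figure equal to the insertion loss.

13.14 dB

Convert to linear (a loss of L dB is a gain of −L dB): F_i = 10^(NF_i/10), G_i = 10^(G_i,dB/10)
  Stage 1: F_1 = 10^(0.731/10) = 1.183, G_1 = 10^(−0.731/10) = 0.8451
  Stage 2: F_2 = 10^(6.78/10) = 4.764, G_2 = 10^(−4.45/10) = 0.3589
  Stage 3: F_3 = 10^(7.43/10) = 5.534, G_3 = 10^(18.4/10) = 69.18
Friis cascade:
  F = 1.183 + (4.764 − 1)/0.8451 + (5.534 − 1)/0.3033 = 20.58
NF = 10 log₁₀(20.58) = 13.14 dB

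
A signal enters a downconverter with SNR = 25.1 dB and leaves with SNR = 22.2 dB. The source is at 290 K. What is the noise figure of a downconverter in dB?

2.9 dB

NF (dB) = SNR_in(dB) − SNR_out(dB) when the source is at T₀
NF = 25.1 − 22.2 = 2.9 dB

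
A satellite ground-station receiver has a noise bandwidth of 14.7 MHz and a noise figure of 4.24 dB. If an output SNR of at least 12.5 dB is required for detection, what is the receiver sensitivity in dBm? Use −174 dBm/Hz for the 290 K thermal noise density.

Sensitivity = −174 + 10 log₁₀(B) + NF + SNR_min
= −174 + 71.67 + 4.24 + 12.5
= −85.59 dBm → −85.6 dBm

−85.6 dBm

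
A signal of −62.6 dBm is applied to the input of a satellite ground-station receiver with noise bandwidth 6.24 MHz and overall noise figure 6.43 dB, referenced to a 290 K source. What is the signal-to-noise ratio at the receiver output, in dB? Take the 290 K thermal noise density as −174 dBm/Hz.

37.0 dB

Noise floor: N = −174 + 10 log₁₀(B) + NF
10 log₁₀(6.24×10⁶) = 67.95 dB
N = −174 + 67.95 + 6.43 = −99.62 dBm
SNR = P_sig − N = −62.6 − (−99.62) = 37.02 dB → 37.0 dB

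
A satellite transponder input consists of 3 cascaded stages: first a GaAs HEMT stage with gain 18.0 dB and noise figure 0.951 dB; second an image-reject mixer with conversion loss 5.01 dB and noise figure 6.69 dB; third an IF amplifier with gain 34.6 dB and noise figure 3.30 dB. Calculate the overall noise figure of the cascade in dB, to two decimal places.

Convert to linear (a loss of L dB is a gain of −L dB): F_i = 10^(NF_i/10), G_i = 10^(G_i,dB/10)
  Stage 1: F_1 = 10^(0.951/10) = 1.245, G_1 = 10^(18.0/10) = 63.10
  Stage 2: F_2 = 10^(6.69/10) = 4.667, G_2 = 10^(−5.01/10) = 0.3155
  Stage 3: F_3 = 10^(3.30/10) = 2.138, G_3 = 10^(34.6/10) = 2884
Friis cascade:
  F = 1.245 + (4.667 − 1)/63.10 + (2.138 − 1)/19.91 = 1.360
NF = 10 log₁₀(1.360) = 1.34 dB

1.34 dB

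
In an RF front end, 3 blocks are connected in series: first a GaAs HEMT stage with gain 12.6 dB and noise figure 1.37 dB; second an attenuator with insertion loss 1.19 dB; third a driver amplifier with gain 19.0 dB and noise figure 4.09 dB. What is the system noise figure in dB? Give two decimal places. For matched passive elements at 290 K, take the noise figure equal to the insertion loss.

1.76 dB

Convert to linear (a loss of L dB is a gain of −L dB): F_i = 10^(NF_i/10), G_i = 10^(G_i,dB/10)
  Stage 1: F_1 = 10^(1.37/10) = 1.371, G_1 = 10^(12.6/10) = 18.20
  Stage 2: F_2 = 10^(1.19/10) = 1.315, G_2 = 10^(−1.19/10) = 0.7603
  Stage 3: F_3 = 10^(4.09/10) = 2.564, G_3 = 10^(19.0/10) = 79.43
Friis cascade:
  F = 1.371 + (1.315 − 1)/18.20 + (2.564 − 1)/13.84 = 1.501
NF = 10 log₁₀(1.501) = 1.76 dB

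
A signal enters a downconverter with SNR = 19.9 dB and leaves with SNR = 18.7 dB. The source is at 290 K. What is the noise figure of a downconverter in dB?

1.2 dB

NF (dB) = SNR_in(dB) − SNR_out(dB) when the source is at T₀
NF = 19.9 − 18.7 = 1.2 dB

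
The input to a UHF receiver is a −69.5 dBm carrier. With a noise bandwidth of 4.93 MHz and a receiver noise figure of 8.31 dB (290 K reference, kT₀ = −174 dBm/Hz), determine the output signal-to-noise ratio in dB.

29.3 dB

Noise floor: N = −174 + 10 log₁₀(B) + NF
10 log₁₀(4.93×10⁶) = 66.93 dB
N = −174 + 66.93 + 8.31 = −98.76 dBm
SNR = P_sig − N = −69.5 − (−98.76) = 29.26 dB → 29.3 dB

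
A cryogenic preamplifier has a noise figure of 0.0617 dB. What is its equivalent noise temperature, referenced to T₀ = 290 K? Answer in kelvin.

4.15 K

F = 10^(0.0617/10) = 1.01431
T_e = (F − 1)·T₀ = (1.01431 − 1) × 290 = 4.15 K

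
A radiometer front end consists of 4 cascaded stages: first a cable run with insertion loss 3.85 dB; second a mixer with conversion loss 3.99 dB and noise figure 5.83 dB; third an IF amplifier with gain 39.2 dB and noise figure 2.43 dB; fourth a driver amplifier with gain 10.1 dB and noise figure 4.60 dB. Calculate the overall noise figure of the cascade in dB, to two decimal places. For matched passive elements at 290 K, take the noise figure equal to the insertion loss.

11.41 dB

Convert to linear (a loss of L dB is a gain of −L dB): F_i = 10^(NF_i/10), G_i = 10^(G_i,dB/10)
  Stage 1: F_1 = 10^(3.85/10) = 2.427, G_1 = 10^(−3.85/10) = 0.4121
  Stage 2: F_2 = 10^(5.83/10) = 3.828, G_2 = 10^(−3.99/10) = 0.3990
  Stage 3: F_3 = 10^(2.43/10) = 1.750, G_3 = 10^(39.2/10) = 8318
  Stage 4: F_4 = 10^(4.60/10) = 2.884, G_4 = 10^(10.1/10) = 10.23
Friis cascade:
  F = 2.427 + (3.828 − 1)/0.4121 + (1.750 − 1)/0.1644 + (2.884 − 1)/1368 = 13.85
NF = 10 log₁₀(13.85) = 11.41 dB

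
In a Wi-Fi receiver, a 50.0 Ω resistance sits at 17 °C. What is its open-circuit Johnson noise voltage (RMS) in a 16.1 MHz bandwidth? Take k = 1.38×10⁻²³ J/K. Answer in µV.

T = 17 °C + 273.15 = 290.15 K
V_n = √(4kTRB)
4kTRB = 4 × 1.38×10⁻²³ × 290.15 × 5.00×10¹ × 1.61×10⁷ = 1.29×10⁻¹¹ V²
V_n = √(1.29×10⁻¹¹) = 3.59×10⁻⁶ V = 3.59 µV

3.59 µV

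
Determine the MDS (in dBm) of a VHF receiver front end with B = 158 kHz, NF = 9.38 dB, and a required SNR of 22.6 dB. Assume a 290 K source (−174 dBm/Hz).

Sensitivity = −174 + 10 log₁₀(B) + NF + SNR_min
= −174 + 51.99 + 9.38 + 22.6
= −90.03 dBm → −90.0 dBm

−90.0 dBm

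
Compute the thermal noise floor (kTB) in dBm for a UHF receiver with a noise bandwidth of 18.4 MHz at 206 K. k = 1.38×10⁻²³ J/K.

P_n = kTB = 1.38×10⁻²³ × 206 × 1.84×10⁷ = 5.23×10⁻¹⁴ W
In dBm: 10 log₁₀(5.23×10⁻¹⁴ / 10⁻³) = −102.8 dBm

−102.8 dBm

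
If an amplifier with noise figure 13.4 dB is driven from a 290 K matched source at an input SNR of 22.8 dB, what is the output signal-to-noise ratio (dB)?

9.4 dB

By definition F = SNR_in/SNR_out, so in dB: SNR_out = SNR_in − NF
SNR_out = 22.8 − 13.4 = 9.4 dB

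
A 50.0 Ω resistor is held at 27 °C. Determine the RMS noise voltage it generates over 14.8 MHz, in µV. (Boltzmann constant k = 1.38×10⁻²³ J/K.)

3.50 µV

T = 27 °C + 273.15 = 300.15 K
V_n = √(4kTRB)
4kTRB = 4 × 1.38×10⁻²³ × 300.15 × 5.00×10¹ × 1.48×10⁷ = 1.23×10⁻¹¹ V²
V_n = √(1.23×10⁻¹¹) = 3.50×10⁻⁶ V = 3.50 µV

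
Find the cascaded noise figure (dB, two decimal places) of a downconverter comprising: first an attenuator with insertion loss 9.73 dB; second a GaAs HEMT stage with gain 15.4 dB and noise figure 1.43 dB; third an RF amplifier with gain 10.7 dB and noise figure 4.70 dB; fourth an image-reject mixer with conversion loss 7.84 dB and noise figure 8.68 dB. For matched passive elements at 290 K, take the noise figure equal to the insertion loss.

Convert to linear (a loss of L dB is a gain of −L dB): F_i = 10^(NF_i/10), G_i = 10^(G_i,dB/10)
  Stage 1: F_1 = 10^(9.73/10) = 9.397, G_1 = 10^(−9.73/10) = 0.1064
  Stage 2: F_2 = 10^(1.43/10) = 1.390, G_2 = 10^(15.4/10) = 34.67
  Stage 3: F_3 = 10^(4.70/10) = 2.951, G_3 = 10^(10.7/10) = 11.75
  Stage 4: F_4 = 10^(8.68/10) = 7.379, G_4 = 10^(−7.84/10) = 0.1644
Friis cascade:
  F = 9.397 + (1.390 − 1)/0.1064 + (2.951 − 1)/3.690 + (7.379 − 1)/43.35 = 13.74
NF = 10 log₁₀(13.74) = 11.38 dB

11.38 dB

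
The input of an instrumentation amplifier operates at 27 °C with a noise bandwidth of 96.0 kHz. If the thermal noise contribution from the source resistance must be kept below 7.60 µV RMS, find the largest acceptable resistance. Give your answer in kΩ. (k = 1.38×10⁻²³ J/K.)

T = 27 °C + 273.15 = 300.15 K
Johnson–Nyquist: V_n = √(4kTRB) ⇒ R = V_n² / (4kTB)
4kTB = 4 × 1.38×10⁻²³ × 300.15 × 9.60×10⁴ = 1.59×10⁻¹⁵
R = (7.60×10⁻⁶)² / 1.59×10⁻¹⁵ = 3.63×10⁴ Ω = 36.3 kΩ

36.3 kΩ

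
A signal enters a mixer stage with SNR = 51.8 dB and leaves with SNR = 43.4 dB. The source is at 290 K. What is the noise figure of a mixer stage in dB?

8.4 dB

NF (dB) = SNR_in(dB) − SNR_out(dB) when the source is at T₀
NF = 51.8 − 43.4 = 8.4 dB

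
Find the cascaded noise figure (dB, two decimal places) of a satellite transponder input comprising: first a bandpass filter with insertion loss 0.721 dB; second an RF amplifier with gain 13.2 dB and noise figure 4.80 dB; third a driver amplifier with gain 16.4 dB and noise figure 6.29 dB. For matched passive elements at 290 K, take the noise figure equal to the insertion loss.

5.74 dB

Convert to linear (a loss of L dB is a gain of −L dB): F_i = 10^(NF_i/10), G_i = 10^(G_i,dB/10)
  Stage 1: F_1 = 10^(0.721/10) = 1.181, G_1 = 10^(−0.721/10) = 0.8470
  Stage 2: F_2 = 10^(4.80/10) = 3.020, G_2 = 10^(13.2/10) = 20.89
  Stage 3: F_3 = 10^(6.29/10) = 4.256, G_3 = 10^(16.4/10) = 43.65
Friis cascade:
  F = 1.181 + (3.020 − 1)/0.8470 + (4.256 − 1)/17.70 = 3.749
NF = 10 log₁₀(3.749) = 5.74 dB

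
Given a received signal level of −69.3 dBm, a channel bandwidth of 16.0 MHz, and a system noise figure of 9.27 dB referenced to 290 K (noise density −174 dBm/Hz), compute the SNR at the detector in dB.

23.4 dB

Noise floor: N = −174 + 10 log₁₀(B) + NF
10 log₁₀(1.60×10⁷) = 72.04 dB
N = −174 + 72.04 + 9.27 = −92.69 dBm
SNR = P_sig − N = −69.3 − (−92.69) = 23.39 dB → 23.4 dB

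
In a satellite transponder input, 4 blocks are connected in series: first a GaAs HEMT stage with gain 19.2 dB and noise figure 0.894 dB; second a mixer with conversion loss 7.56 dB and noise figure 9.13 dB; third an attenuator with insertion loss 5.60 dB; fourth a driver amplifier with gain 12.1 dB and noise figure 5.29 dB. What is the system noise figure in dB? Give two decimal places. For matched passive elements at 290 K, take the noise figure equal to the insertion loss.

Convert to linear (a loss of L dB is a gain of −L dB): F_i = 10^(NF_i/10), G_i = 10^(G_i,dB/10)
  Stage 1: F_1 = 10^(0.894/10) = 1.229, G_1 = 10^(19.2/10) = 83.18
  Stage 2: F_2 = 10^(9.13/10) = 8.185, G_2 = 10^(−7.56/10) = 0.1754
  Stage 3: F_3 = 10^(5.60/10) = 3.631, G_3 = 10^(−5.60/10) = 0.2754
  Stage 4: F_4 = 10^(5.29/10) = 3.381, G_4 = 10^(12.1/10) = 16.22
Friis cascade:
  F = 1.229 + (8.185 − 1)/83.18 + (3.631 − 1)/14.59 + (3.381 − 1)/4.018 = 2.088
NF = 10 log₁₀(2.088) = 3.20 dB

3.20 dB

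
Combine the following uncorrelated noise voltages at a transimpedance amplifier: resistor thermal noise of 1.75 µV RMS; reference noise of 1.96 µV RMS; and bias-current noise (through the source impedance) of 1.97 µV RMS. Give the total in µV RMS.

3.28 µV

Uncorrelated sources add in power (mean-square): V_tot = √(ΣV_i²)
V_tot = √[(1.75×10⁻⁶)² + (1.96×10⁻⁶)² + (1.97×10⁻⁶)²] = 3.28×10⁻⁶ V = 3.28 µV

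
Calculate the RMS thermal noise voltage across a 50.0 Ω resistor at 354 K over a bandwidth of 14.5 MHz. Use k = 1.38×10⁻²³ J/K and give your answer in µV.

V_n = √(4kTRB)
4kTRB = 4 × 1.38×10⁻²³ × 354 × 5.00×10¹ × 1.45×10⁷ = 1.42×10⁻¹¹ V²
V_n = √(1.42×10⁻¹¹) = 3.76×10⁻⁶ V = 3.76 µV

3.76 µV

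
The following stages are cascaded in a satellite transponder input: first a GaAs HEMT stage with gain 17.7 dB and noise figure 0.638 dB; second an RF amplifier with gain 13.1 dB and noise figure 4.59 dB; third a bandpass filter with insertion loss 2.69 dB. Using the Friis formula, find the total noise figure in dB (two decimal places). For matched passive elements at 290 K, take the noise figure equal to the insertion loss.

0.76 dB

Convert to linear (a loss of L dB is a gain of −L dB): F_i = 10^(NF_i/10), G_i = 10^(G_i,dB/10)
  Stage 1: F_1 = 10^(0.638/10) = 1.158, G_1 = 10^(17.7/10) = 58.88
  Stage 2: F_2 = 10^(4.59/10) = 2.877, G_2 = 10^(13.1/10) = 20.42
  Stage 3: F_3 = 10^(2.69/10) = 1.858, G_3 = 10^(−2.69/10) = 0.5383
Friis cascade:
  F = 1.158 + (2.877 − 1)/58.88 + (1.858 − 1)/1202 = 1.191
NF = 10 log₁₀(1.191) = 0.76 dB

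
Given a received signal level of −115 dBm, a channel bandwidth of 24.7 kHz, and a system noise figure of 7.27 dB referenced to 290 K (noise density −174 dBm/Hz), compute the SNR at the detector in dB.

7.8 dB

Noise floor: N = −174 + 10 log₁₀(B) + NF
10 log₁₀(2.47×10⁴) = 43.93 dB
N = −174 + 43.93 + 7.27 = −122.80 dBm
SNR = P_sig − N = −115 − (−122.80) = 7.80 dB → 7.8 dB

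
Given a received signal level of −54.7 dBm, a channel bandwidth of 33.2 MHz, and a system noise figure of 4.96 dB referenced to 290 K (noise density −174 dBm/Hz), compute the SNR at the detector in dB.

39.1 dB

Noise floor: N = −174 + 10 log₁₀(B) + NF
10 log₁₀(3.32×10⁷) = 75.21 dB
N = −174 + 75.21 + 4.96 = −93.83 dBm
SNR = P_sig − N = −54.7 − (−93.83) = 39.13 dB → 39.1 dB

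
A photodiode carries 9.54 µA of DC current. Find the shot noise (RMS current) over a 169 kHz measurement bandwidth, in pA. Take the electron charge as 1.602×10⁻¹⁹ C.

719 pA

I_n = √(2qI·B)
2qI·B = 2 × 1.602×10⁻¹⁹ × 9.54×10⁻⁶ × 1.69×10⁵ = 5.17×10⁻¹⁹ A²
I_n = √(5.17×10⁻¹⁹) = 7.19×10⁻¹⁰ A = 719 pA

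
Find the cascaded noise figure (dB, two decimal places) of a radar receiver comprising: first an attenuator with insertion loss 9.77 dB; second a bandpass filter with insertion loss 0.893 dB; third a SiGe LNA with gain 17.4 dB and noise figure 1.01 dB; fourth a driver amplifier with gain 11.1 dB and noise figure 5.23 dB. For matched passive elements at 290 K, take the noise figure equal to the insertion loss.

Convert to linear (a loss of L dB is a gain of −L dB): F_i = 10^(NF_i/10), G_i = 10^(G_i,dB/10)
  Stage 1: F_1 = 10^(9.77/10) = 9.484, G_1 = 10^(−9.77/10) = 0.1054
  Stage 2: F_2 = 10^(0.893/10) = 1.228, G_2 = 10^(−0.893/10) = 0.8141
  Stage 3: F_3 = 10^(1.01/10) = 1.262, G_3 = 10^(17.4/10) = 54.95
  Stage 4: F_4 = 10^(5.23/10) = 3.334, G_4 = 10^(11.1/10) = 12.88
Friis cascade:
  F = 9.484 + (1.228 − 1)/0.1054 + (1.262 − 1)/0.08584 + (3.334 − 1)/4.717 = 15.19
NF = 10 log₁₀(15.19) = 11.82 dB

11.82 dB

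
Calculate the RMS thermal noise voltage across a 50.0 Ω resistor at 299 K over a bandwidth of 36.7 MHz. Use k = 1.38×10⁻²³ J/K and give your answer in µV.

V_n = √(4kTRB)
4kTRB = 4 × 1.38×10⁻²³ × 299 × 5.00×10¹ × 3.67×10⁷ = 3.03×10⁻¹¹ V²
V_n = √(3.03×10⁻¹¹) = 5.50×10⁻⁶ V = 5.50 µV

5.50 µV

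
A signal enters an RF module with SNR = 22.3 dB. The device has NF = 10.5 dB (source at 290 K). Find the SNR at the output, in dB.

By definition F = SNR_in/SNR_out, so in dB: SNR_out = SNR_in − NF
SNR_out = 22.3 − 10.5 = 11.8 dB

11.8 dB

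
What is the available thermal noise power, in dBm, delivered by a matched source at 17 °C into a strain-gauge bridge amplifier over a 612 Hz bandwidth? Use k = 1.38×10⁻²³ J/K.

T = 17 °C + 273.15 = 290.15 K
P_n = kTB = 1.38×10⁻²³ × 290.15 × 6.12×10² = 2.45×10⁻¹⁸ W
In dBm: 10 log₁₀(2.45×10⁻¹⁸ / 10⁻³) = −146.1 dBm

−146.1 dBm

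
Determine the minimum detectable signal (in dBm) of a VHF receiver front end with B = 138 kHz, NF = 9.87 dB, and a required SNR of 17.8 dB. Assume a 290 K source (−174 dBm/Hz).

Sensitivity = −174 + 10 log₁₀(B) + NF + SNR_min
= −174 + 51.4 + 9.87 + 17.8
= −94.93 dBm → −94.9 dBm

−94.9 dBm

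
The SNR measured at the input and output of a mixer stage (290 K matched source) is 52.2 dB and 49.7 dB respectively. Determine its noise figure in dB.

NF (dB) = SNR_in(dB) − SNR_out(dB) when the source is at T₀
NF = 52.2 − 49.7 = 2.5 dB

2.5 dB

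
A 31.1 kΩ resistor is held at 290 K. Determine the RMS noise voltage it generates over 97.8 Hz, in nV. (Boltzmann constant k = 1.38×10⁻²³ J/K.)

V_n = √(4kTRB)
4kTRB = 4 × 1.38×10⁻²³ × 290 × 3.11×10⁴ × 9.78×10¹ = 4.87×10⁻¹⁴ V²
V_n = √(4.87×10⁻¹⁴) = 2.21×10⁻⁷ V = 221 nV

221 nV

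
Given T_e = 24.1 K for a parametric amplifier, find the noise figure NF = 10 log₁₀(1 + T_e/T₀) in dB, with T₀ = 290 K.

0.347 dB

F = 1 + T_e/T₀ = 1 + 24.1/290 = 1.0831
NF = 10 log₁₀(1.0831) = 0.347 dB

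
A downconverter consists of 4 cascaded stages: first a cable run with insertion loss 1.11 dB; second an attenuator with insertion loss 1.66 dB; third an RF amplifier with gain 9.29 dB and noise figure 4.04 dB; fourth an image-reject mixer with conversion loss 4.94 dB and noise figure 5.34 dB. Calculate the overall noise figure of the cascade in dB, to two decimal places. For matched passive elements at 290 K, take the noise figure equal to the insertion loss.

Convert to linear (a loss of L dB is a gain of −L dB): F_i = 10^(NF_i/10), G_i = 10^(G_i,dB/10)
  Stage 1: F_1 = 10^(1.11/10) = 1.291, G_1 = 10^(−1.11/10) = 0.7745
  Stage 2: F_2 = 10^(1.66/10) = 1.466, G_2 = 10^(−1.66/10) = 0.6823
  Stage 3: F_3 = 10^(4.04/10) = 2.535, G_3 = 10^(9.29/10) = 8.492
  Stage 4: F_4 = 10^(5.34/10) = 3.420, G_4 = 10^(−4.94/10) = 0.3206
Friis cascade:
  F = 1.291 + (1.466 − 1)/0.7745 + (2.535 − 1)/0.5284 + (3.420 − 1)/4.487 = 5.337
NF = 10 log₁₀(5.337) = 7.27 dB

7.27 dB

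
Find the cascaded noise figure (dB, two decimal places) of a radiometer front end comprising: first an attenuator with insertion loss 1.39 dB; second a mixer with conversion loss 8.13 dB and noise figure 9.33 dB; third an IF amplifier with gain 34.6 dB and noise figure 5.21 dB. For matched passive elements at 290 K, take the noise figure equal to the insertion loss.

Convert to linear (a loss of L dB is a gain of −L dB): F_i = 10^(NF_i/10), G_i = 10^(G_i,dB/10)
  Stage 1: F_1 = 10^(1.39/10) = 1.377, G_1 = 10^(−1.39/10) = 0.7261
  Stage 2: F_2 = 10^(9.33/10) = 8.570, G_2 = 10^(−8.13/10) = 0.1538
  Stage 3: F_3 = 10^(5.21/10) = 3.319, G_3 = 10^(34.6/10) = 2884
Friis cascade:
  F = 1.377 + (8.570 − 1)/0.7261 + (3.319 − 1)/0.1117 = 32.57
NF = 10 log₁₀(32.57) = 15.13 dB

15.13 dB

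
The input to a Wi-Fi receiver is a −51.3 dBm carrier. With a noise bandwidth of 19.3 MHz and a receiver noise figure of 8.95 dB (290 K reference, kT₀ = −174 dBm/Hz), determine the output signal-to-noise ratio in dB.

40.9 dB

Noise floor: N = −174 + 10 log₁₀(B) + NF
10 log₁₀(1.93×10⁷) = 72.86 dB
N = −174 + 72.86 + 8.95 = −92.19 dBm
SNR = P_sig − N = −51.3 − (−92.19) = 40.89 dB → 40.9 dB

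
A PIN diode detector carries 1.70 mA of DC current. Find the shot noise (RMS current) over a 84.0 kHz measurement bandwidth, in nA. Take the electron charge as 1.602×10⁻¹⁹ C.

6.76 nA

I_n = √(2qI·B)
2qI·B = 2 × 1.602×10⁻¹⁹ × 1.70×10⁻³ × 8.40×10⁴ = 4.58×10⁻¹⁷ A²
I_n = √(4.58×10⁻¹⁷) = 6.76×10⁻⁹ A = 6.76 nA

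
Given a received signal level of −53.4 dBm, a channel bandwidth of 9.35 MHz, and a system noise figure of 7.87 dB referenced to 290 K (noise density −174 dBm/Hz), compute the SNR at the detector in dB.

43.0 dB

Noise floor: N = −174 + 10 log₁₀(B) + NF
10 log₁₀(9.35×10⁶) = 69.71 dB
N = −174 + 69.71 + 7.87 = −96.42 dBm
SNR = P_sig − N = −53.4 − (−96.42) = 43.02 dB → 43.0 dB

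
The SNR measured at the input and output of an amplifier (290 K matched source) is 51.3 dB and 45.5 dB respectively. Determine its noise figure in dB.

5.8 dB

NF (dB) = SNR_in(dB) − SNR_out(dB) when the source is at T₀
NF = 51.3 − 45.5 = 5.8 dB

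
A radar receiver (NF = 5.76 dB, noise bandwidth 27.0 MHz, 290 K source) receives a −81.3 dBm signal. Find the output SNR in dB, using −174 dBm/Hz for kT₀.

Noise floor: N = −174 + 10 log₁₀(B) + NF
10 log₁₀(2.70×10⁷) = 74.31 dB
N = −174 + 74.31 + 5.76 = −93.93 dBm
SNR = P_sig − N = −81.3 − (−93.93) = 12.63 dB → 12.6 dB

12.6 dB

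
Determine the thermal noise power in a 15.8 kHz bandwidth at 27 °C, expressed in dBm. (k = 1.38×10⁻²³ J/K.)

−131.8 dBm

T = 27 °C + 273.15 = 300.15 K
P_n = kTB = 1.38×10⁻²³ × 300.15 × 1.58×10⁴ = 6.54×10⁻¹⁷ W
In dBm: 10 log₁₀(6.54×10⁻¹⁷ / 10⁻³) = −131.8 dBm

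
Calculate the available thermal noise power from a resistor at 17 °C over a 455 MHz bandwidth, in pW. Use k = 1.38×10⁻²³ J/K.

1.82 pW

T = 17 °C + 273.15 = 290.15 K
P_n = kTB = 1.38×10⁻²³ × 290.15 × 4.55×10⁸ = 1.82×10⁻¹² W = 1.82 pW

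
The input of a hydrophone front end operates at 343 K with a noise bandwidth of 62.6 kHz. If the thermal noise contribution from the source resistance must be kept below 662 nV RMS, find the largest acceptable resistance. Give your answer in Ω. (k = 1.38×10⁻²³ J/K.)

Johnson–Nyquist: V_n = √(4kTRB) ⇒ R = V_n² / (4kTB)
4kTB = 4 × 1.38×10⁻²³ × 343 × 6.26×10⁴ = 1.19×10⁻¹⁵
R = (6.62×10⁻⁷)² / 1.19×10⁻¹⁵ = 3.70×10² Ω = 370 Ω

370 Ω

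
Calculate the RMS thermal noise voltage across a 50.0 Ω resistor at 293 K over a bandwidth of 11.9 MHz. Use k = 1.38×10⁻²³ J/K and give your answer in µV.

V_n = √(4kTRB)
4kTRB = 4 × 1.38×10⁻²³ × 293 × 5.00×10¹ × 1.19×10⁷ = 9.62×10⁻¹² V²
V_n = √(9.62×10⁻¹²) = 3.10×10⁻⁶ V = 3.10 µV

3.10 µV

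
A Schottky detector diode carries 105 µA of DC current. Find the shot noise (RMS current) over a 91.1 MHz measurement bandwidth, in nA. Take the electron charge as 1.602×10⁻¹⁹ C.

I_n = √(2qI·B)
2qI·B = 2 × 1.602×10⁻¹⁹ × 1.05×10⁻⁴ × 9.11×10⁷ = 3.06×10⁻¹⁵ A²
I_n = √(3.06×10⁻¹⁵) = 5.54×10⁻⁸ A = 55.4 nA

55.4 nA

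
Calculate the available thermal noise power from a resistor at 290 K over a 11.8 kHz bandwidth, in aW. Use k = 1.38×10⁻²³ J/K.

P_n = kTB = 1.38×10⁻²³ × 290 × 1.18×10⁴ = 4.72×10⁻¹⁷ W = 47.2 aW

47.2 aW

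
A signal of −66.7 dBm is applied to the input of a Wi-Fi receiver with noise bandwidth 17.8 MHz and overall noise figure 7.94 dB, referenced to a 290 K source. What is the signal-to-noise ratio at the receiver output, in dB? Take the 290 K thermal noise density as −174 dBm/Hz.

Noise floor: N = −174 + 10 log₁₀(B) + NF
10 log₁₀(1.78×10⁷) = 72.5 dB
N = −174 + 72.5 + 7.94 = −93.56 dBm
SNR = P_sig − N = −66.7 − (−93.56) = 26.86 dB → 26.9 dB

26.9 dB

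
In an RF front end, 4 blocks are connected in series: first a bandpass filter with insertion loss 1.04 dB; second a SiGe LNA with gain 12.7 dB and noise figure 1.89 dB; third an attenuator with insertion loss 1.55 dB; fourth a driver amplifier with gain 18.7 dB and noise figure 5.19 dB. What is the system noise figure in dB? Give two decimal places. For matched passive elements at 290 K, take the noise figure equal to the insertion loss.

3.46 dB

Convert to linear (a loss of L dB is a gain of −L dB): F_i = 10^(NF_i/10), G_i = 10^(G_i,dB/10)
  Stage 1: F_1 = 10^(1.04/10) = 1.271, G_1 = 10^(−1.04/10) = 0.7870
  Stage 2: F_2 = 10^(1.89/10) = 1.545, G_2 = 10^(12.7/10) = 18.62
  Stage 3: F_3 = 10^(1.55/10) = 1.429, G_3 = 10^(−1.55/10) = 0.6998
  Stage 4: F_4 = 10^(5.19/10) = 3.304, G_4 = 10^(18.7/10) = 74.13
Friis cascade:
  F = 1.271 + (1.545 − 1)/0.7870 + (1.429 − 1)/14.66 + (3.304 − 1)/10.26 = 2.217
NF = 10 log₁₀(2.217) = 3.46 dB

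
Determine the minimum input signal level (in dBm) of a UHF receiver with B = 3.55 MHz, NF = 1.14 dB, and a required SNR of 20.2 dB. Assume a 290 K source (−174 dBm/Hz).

−87.2 dBm

Sensitivity = −174 + 10 log₁₀(B) + NF + SNR_min
= −174 + 65.5 + 1.14 + 20.2
= −87.16 dBm → −87.2 dBm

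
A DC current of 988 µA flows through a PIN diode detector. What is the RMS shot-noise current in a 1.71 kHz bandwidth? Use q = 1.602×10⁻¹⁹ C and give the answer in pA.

I_n = √(2qI·B)
2qI·B = 2 × 1.602×10⁻¹⁹ × 9.88×10⁻⁴ × 1.71×10³ = 5.41×10⁻¹⁹ A²
I_n = √(5.41×10⁻¹⁹) = 7.36×10⁻¹⁰ A = 736 pA

736 pA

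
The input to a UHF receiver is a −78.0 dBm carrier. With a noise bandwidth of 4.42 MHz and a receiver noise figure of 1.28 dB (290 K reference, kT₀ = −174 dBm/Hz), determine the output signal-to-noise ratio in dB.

Noise floor: N = −174 + 10 log₁₀(B) + NF
10 log₁₀(4.42×10⁶) = 66.45 dB
N = −174 + 66.45 + 1.28 = −106.27 dBm
SNR = P_sig − N = −78.0 − (−106.27) = 28.27 dB → 28.3 dB

28.3 dB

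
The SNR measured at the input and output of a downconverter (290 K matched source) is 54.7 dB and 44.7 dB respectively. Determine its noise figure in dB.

NF (dB) = SNR_in(dB) − SNR_out(dB) when the source is at T₀
NF = 54.7 − 44.7 = 10.0 dB

10.0 dB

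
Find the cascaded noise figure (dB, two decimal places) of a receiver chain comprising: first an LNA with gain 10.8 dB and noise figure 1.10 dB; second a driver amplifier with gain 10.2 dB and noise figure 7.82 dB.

Convert to linear (a loss of L dB is a gain of −L dB): F_i = 10^(NF_i/10), G_i = 10^(G_i,dB/10)
  Stage 1: F_1 = 10^(1.10/10) = 1.288, G_1 = 10^(10.8/10) = 12.02
  Stage 2: F_2 = 10^(7.82/10) = 6.053, G_2 = 10^(10.2/10) = 10.47
Friis cascade:
  F = 1.288 + (6.053 − 1)/12.02 = 1.709
NF = 10 log₁₀(1.709) = 2.33 dB

2.33 dB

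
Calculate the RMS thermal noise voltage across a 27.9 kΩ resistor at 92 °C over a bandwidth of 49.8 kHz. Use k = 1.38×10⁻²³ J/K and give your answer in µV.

T = 92 °C + 273.15 = 365.15 K
V_n = √(4kTRB)
4kTRB = 4 × 1.38×10⁻²³ × 365.15 × 2.79×10⁴ × 4.98×10⁴ = 2.80×10⁻¹¹ V²
V_n = √(2.80×10⁻¹¹) = 5.29×10⁻⁶ V = 5.29 µV

5.29 µV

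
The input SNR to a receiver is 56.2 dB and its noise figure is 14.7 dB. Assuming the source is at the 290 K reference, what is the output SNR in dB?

By definition F = SNR_in/SNR_out, so in dB: SNR_out = SNR_in − NF
SNR_out = 56.2 − 14.7 = 41.5 dB

41.5 dB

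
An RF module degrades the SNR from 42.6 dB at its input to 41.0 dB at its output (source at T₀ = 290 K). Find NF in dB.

1.6 dB

NF (dB) = SNR_in(dB) − SNR_out(dB) when the source is at T₀
NF = 42.6 − 41.0 = 1.6 dB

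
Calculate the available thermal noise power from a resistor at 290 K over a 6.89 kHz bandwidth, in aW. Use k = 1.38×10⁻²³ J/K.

P_n = kTB = 1.38×10⁻²³ × 290 × 6.89×10³ = 2.76×10⁻¹⁷ W = 27.6 aW

27.6 aW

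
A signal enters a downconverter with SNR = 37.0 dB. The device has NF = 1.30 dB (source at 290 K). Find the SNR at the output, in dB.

By definition F = SNR_in/SNR_out, so in dB: SNR_out = SNR_in − NF
SNR_out = 37.0 − 1.30 = 35.70 dB

35.70 dB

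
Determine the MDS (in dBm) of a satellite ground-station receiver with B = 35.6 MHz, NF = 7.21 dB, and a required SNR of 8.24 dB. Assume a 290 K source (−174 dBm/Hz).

Sensitivity = −174 + 10 log₁₀(B) + NF + SNR_min
= −174 + 75.51 + 7.21 + 8.24
= −83.04 dBm → −83.0 dBm

−83.0 dBm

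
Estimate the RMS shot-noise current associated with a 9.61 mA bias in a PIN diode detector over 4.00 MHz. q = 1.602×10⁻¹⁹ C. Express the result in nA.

111 nA

I_n = √(2qI·B)
2qI·B = 2 × 1.602×10⁻¹⁹ × 9.61×10⁻³ × 4.00×10⁶ = 1.23×10⁻¹⁴ A²
I_n = √(1.23×10⁻¹⁴) = 1.11×10⁻⁷ A = 111 nA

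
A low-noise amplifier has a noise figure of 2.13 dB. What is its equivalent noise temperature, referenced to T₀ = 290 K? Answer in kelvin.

184 K

F = 10^(2.13/10) = 1.63305
T_e = (F − 1)·T₀ = (1.63305 − 1) × 290 = 184 K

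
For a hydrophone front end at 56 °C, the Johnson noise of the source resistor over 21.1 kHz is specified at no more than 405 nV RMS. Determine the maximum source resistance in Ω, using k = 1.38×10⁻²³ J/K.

T = 56 °C + 273.15 = 329.15 K
Johnson–Nyquist: V_n = √(4kTRB) ⇒ R = V_n² / (4kTB)
4kTB = 4 × 1.38×10⁻²³ × 329.15 × 2.11×10⁴ = 3.83×10⁻¹⁶
R = (4.05×10⁻⁷)² / 3.83×10⁻¹⁶ = 4.28×10² Ω = 428 Ω

428 Ω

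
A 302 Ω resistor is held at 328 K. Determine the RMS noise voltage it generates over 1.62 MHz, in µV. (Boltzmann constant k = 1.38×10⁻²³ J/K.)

2.98 µV

V_n = √(4kTRB)
4kTRB = 4 × 1.38×10⁻²³ × 328 × 3.02×10² × 1.62×10⁶ = 8.86×10⁻¹² V²
V_n = √(8.86×10⁻¹²) = 2.98×10⁻⁶ V = 2.98 µV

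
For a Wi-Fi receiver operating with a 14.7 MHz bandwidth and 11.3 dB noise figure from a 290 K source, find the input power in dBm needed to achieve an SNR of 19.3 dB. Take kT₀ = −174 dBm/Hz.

Sensitivity = −174 + 10 log₁₀(B) + NF + SNR_min
= −174 + 71.67 + 11.3 + 19.3
= −71.73 dBm → −71.7 dBm

−71.7 dBm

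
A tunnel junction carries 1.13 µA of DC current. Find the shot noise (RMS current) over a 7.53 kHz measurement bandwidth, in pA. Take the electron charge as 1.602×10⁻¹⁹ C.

I_n = √(2qI·B)
2qI·B = 2 × 1.602×10⁻¹⁹ × 1.13×10⁻⁶ × 7.53×10³ = 2.73×10⁻²¹ A²
I_n = √(2.73×10⁻²¹) = 5.22×10⁻¹¹ A = 52.2 pA

52.2 pA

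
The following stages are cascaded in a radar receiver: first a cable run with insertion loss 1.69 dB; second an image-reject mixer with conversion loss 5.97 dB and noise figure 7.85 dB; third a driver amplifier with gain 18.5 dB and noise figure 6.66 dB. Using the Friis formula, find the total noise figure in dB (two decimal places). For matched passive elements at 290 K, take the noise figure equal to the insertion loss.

14.80 dB

Convert to linear (a loss of L dB is a gain of −L dB): F_i = 10^(NF_i/10), G_i = 10^(G_i,dB/10)
  Stage 1: F_1 = 10^(1.69/10) = 1.476, G_1 = 10^(−1.69/10) = 0.6776
  Stage 2: F_2 = 10^(7.85/10) = 6.095, G_2 = 10^(−5.97/10) = 0.2529
  Stage 3: F_3 = 10^(6.66/10) = 4.634, G_3 = 10^(18.5/10) = 70.79
Friis cascade:
  F = 1.476 + (6.095 − 1)/0.6776 + (4.634 − 1)/0.1714 = 30.20
NF = 10 log₁₀(30.20) = 14.80 dB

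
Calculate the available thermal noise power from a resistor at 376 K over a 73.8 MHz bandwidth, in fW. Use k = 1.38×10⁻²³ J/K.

383 fW

P_n = kTB = 1.38×10⁻²³ × 376 × 7.38×10⁷ = 3.83×10⁻¹³ W = 383 fW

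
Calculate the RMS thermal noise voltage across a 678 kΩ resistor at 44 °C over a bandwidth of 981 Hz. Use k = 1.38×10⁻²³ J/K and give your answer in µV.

T = 44 °C + 273.15 = 317.15 K
V_n = √(4kTRB)
4kTRB = 4 × 1.38×10⁻²³ × 317.15 × 6.78×10⁵ × 9.81×10² = 1.16×10⁻¹¹ V²
V_n = √(1.16×10⁻¹¹) = 3.41×10⁻⁶ V = 3.41 µV

3.41 µV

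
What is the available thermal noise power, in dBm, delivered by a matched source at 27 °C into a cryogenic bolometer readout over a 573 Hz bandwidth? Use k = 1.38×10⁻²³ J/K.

−146.2 dBm

T = 27 °C + 273.15 = 300.15 K
P_n = kTB = 1.38×10⁻²³ × 300.15 × 5.73×10² = 2.37×10⁻¹⁸ W
In dBm: 10 log₁₀(2.37×10⁻¹⁸ / 10⁻³) = −146.2 dBm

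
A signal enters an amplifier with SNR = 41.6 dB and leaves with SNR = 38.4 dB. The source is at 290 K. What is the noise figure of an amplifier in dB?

3.2 dB

NF (dB) = SNR_in(dB) − SNR_out(dB) when the source is at T₀
NF = 41.6 − 38.4 = 3.2 dB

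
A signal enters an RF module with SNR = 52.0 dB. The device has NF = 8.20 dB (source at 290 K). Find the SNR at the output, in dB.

43.80 dB

By definition F = SNR_in/SNR_out, so in dB: SNR_out = SNR_in − NF
SNR_out = 52.0 − 8.20 = 43.80 dB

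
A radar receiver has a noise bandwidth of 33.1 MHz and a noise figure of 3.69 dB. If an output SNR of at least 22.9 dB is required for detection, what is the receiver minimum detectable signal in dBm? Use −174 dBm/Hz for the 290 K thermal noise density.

−72.2 dBm

Sensitivity = −174 + 10 log₁₀(B) + NF + SNR_min
= −174 + 75.2 + 3.69 + 22.9
= −72.21 dBm → −72.2 dBm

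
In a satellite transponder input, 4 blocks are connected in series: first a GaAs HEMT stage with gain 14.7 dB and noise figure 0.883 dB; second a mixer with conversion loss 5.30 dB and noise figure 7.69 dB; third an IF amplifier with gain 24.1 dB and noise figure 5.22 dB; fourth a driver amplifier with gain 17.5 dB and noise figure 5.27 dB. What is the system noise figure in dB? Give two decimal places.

Convert to linear (a loss of L dB is a gain of −L dB): F_i = 10^(NF_i/10), G_i = 10^(G_i,dB/10)
  Stage 1: F_1 = 10^(0.883/10) = 1.225, G_1 = 10^(14.7/10) = 29.51
  Stage 2: F_2 = 10^(7.69/10) = 5.875, G_2 = 10^(−5.30/10) = 0.2951
  Stage 3: F_3 = 10^(5.22/10) = 3.327, G_3 = 10^(24.1/10) = 257.0
  Stage 4: F_4 = 10^(5.27/10) = 3.365, G_4 = 10^(17.5/10) = 56.23
Friis cascade:
  F = 1.225 + (5.875 − 1)/29.51 + (3.327 − 1)/8.710 + (3.365 − 1)/2239 = 1.659
NF = 10 log₁₀(1.659) = 2.20 dB

2.20 dB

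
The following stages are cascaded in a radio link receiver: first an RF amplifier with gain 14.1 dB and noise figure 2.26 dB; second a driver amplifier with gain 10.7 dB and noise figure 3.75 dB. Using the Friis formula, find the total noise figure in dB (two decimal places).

2.40 dB

Convert to linear (a loss of L dB is a gain of −L dB): F_i = 10^(NF_i/10), G_i = 10^(G_i,dB/10)
  Stage 1: F_1 = 10^(2.26/10) = 1.683, G_1 = 10^(14.1/10) = 25.70
  Stage 2: F_2 = 10^(3.75/10) = 2.371, G_2 = 10^(10.7/10) = 11.75
Friis cascade:
  F = 1.683 + (2.371 − 1)/25.70 = 1.736
NF = 10 log₁₀(1.736) = 2.40 dB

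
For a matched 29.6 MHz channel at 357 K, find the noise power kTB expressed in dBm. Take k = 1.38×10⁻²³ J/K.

P_n = kTB = 1.38×10⁻²³ × 357 × 2.96×10⁷ = 1.46×10⁻¹³ W
In dBm: 10 log₁₀(1.46×10⁻¹³ / 10⁻³) = −98.4 dBm

−98.4 dBm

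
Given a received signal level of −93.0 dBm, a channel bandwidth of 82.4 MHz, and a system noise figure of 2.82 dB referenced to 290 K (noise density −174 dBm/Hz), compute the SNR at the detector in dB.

−1.0 dB

Noise floor: N = −174 + 10 log₁₀(B) + NF
10 log₁₀(8.24×10⁷) = 79.16 dB
N = −174 + 79.16 + 2.82 = −92.02 dBm
SNR = P_sig − N = −93.0 − (−92.02) = −0.98 dB → −1.0 dB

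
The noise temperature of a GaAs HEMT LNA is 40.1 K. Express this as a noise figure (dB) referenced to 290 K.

F = 1 + T_e/T₀ = 1 + 40.1/290 = 1.13828
NF = 10 log₁₀(1.13828) = 0.562 dB

0.562 dB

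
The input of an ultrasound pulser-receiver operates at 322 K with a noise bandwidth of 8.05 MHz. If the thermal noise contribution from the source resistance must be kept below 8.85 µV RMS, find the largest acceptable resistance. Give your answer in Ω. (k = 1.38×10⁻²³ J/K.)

547 Ω

Johnson–Nyquist: V_n = √(4kTRB) ⇒ R = V_n² / (4kTB)
4kTB = 4 × 1.38×10⁻²³ × 322 × 8.05×10⁶ = 1.43×10⁻¹³
R = (8.85×10⁻⁶)² / 1.43×10⁻¹³ = 5.47×10² Ω = 547 Ω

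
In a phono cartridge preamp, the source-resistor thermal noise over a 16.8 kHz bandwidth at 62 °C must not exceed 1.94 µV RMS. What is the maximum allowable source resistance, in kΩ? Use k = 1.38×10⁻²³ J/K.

T = 62 °C + 273.15 = 335.15 K
Johnson–Nyquist: V_n = √(4kTRB) ⇒ R = V_n² / (4kTB)
4kTB = 4 × 1.38×10⁻²³ × 335.15 × 1.68×10⁴ = 3.11×10⁻¹⁶
R = (1.94×10⁻⁶)² / 3.11×10⁻¹⁶ = 1.21×10⁴ Ω = 12.1 kΩ

12.1 kΩ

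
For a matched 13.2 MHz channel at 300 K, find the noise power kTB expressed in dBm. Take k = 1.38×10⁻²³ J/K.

−102.6 dBm

P_n = kTB = 1.38×10⁻²³ × 300 × 1.32×10⁷ = 5.46×10⁻¹⁴ W
In dBm: 10 log₁₀(5.46×10⁻¹⁴ / 10⁻³) = −102.6 dBm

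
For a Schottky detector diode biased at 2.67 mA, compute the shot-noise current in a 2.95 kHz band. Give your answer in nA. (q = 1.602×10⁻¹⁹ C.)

I_n = √(2qI·B)
2qI·B = 2 × 1.602×10⁻¹⁹ × 2.67×10⁻³ × 2.95×10³ = 2.52×10⁻¹⁸ A²
I_n = √(2.52×10⁻¹⁸) = 1.59×10⁻⁹ A = 1.59 nA

1.59 nA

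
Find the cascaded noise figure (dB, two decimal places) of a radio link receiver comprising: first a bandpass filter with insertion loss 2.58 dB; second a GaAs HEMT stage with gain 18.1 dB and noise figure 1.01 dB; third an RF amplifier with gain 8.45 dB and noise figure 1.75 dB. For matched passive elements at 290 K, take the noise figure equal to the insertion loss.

3.62 dB

Convert to linear (a loss of L dB is a gain of −L dB): F_i = 10^(NF_i/10), G_i = 10^(G_i,dB/10)
  Stage 1: F_1 = 10^(2.58/10) = 1.811, G_1 = 10^(−2.58/10) = 0.5521
  Stage 2: F_2 = 10^(1.01/10) = 1.262, G_2 = 10^(18.1/10) = 64.57
  Stage 3: F_3 = 10^(1.75/10) = 1.496, G_3 = 10^(8.45/10) = 6.998
Friis cascade:
  F = 1.811 + (1.262 − 1)/0.5521 + (1.496 − 1)/35.65 = 2.300
NF = 10 log₁₀(2.300) = 3.62 dB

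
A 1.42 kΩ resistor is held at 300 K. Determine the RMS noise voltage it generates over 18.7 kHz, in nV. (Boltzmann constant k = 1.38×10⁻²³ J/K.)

663 nV

V_n = √(4kTRB)
4kTRB = 4 × 1.38×10⁻²³ × 300 × 1.42×10³ × 1.87×10⁴ = 4.40×10⁻¹³ V²
V_n = √(4.40×10⁻¹³) = 6.63×10⁻⁷ V = 663 nV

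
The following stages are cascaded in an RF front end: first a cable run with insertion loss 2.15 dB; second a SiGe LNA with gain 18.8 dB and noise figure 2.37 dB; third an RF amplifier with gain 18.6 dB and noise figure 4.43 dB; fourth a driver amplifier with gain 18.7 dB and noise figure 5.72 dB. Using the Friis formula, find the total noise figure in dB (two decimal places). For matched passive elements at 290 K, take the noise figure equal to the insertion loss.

4.58 dB

Convert to linear (a loss of L dB is a gain of −L dB): F_i = 10^(NF_i/10), G_i = 10^(G_i,dB/10)
  Stage 1: F_1 = 10^(2.15/10) = 1.641, G_1 = 10^(−2.15/10) = 0.6095
  Stage 2: F_2 = 10^(2.37/10) = 1.726, G_2 = 10^(18.8/10) = 75.86
  Stage 3: F_3 = 10^(4.43/10) = 2.773, G_3 = 10^(18.6/10) = 72.44
  Stage 4: F_4 = 10^(5.72/10) = 3.733, G_4 = 10^(18.7/10) = 74.13
Friis cascade:
  F = 1.641 + (1.726 − 1)/0.6095 + (2.773 − 1)/46.24 + (3.733 − 1)/3350 = 2.871
NF = 10 log₁₀(2.871) = 4.58 dB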